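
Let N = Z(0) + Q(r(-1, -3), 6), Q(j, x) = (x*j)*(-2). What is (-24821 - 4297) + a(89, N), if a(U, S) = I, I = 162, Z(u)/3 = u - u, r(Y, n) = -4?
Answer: -28956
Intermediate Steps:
Z(u) = 0 (Z(u) = 3*(u - u) = 3*0 = 0)
Q(j, x) = -2*j*x (Q(j, x) = (j*x)*(-2) = -2*j*x)
N = 48 (N = 0 - 2*(-4)*6 = 0 + 48 = 48)
a(U, S) = 162
(-24821 - 4297) + a(89, N) = (-24821 - 4297) + 162 = -29118 + 162 = -28956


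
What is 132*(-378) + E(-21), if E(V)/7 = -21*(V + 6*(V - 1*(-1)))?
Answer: -29169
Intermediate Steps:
E(V) = -882 - 1029*V (E(V) = 7*(-21*(V + 6*(V - 1*(-1)))) = 7*(-21*(V + 6*(V + 1))) = 7*(-21*(V + 6*(1 + V))) = 7*(-21*(V + (6 + 6*V))) = 7*(-21*(6 + 7*V)) = 7*(-126 - 147*V) = -882 - 1029*V)
132*(-378) + E(-21) = 132*(-378) + (-882 - 1029*(-21)) = -49896 + (-882 + 21609) = -49896 + 20727 = -29169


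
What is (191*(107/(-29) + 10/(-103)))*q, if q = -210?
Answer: 453684210/2987 ≈ 1.5189e+5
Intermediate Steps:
(191*(107/(-29) + 10/(-103)))*q = (191*(107/(-29) + 10/(-103)))*(-210) = (191*(107*(-1/29) + 10*(-1/103)))*(-210) = (191*(-107/29 - 10/103))*(-210) = (191*(-11311/2987))*(-210) = -2160401/2987*(-210) = 453684210/2987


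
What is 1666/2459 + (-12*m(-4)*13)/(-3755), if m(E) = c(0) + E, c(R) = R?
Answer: 4721414/9233545 ≈ 0.51133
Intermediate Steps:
m(E) = E (m(E) = 0 + E = E)
1666/2459 + (-12*m(-4)*13)/(-3755) = 1666/2459 + (-12*(-4)*13)/(-3755) = 1666*(1/2459) + (48*13)*(-1/3755) = 1666/2459 + 624*(-1/3755) = 1666/2459 - 624/3755 = 4721414/9233545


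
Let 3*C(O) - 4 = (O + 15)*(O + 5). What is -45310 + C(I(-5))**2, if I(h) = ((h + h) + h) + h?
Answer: -401549/9 ≈ -44617.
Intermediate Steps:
I(h) = 4*h (I(h) = (2*h + h) + h = 3*h + h = 4*h)
C(O) = 4/3 + (5 + O)*(15 + O)/3 (C(O) = 4/3 + ((O + 15)*(O + 5))/3 = 4/3 + ((15 + O)*(5 + O))/3 = 4/3 + ((5 + O)*(15 + O))/3 = 4/3 + (5 + O)*(15 + O)/3)
-45310 + C(I(-5))**2 = -45310 + (79/3 + (4*(-5))**2/3 + 20*(4*(-5))/3)**2 = -45310 + (79/3 + (1/3)*(-20)**2 + (20/3)*(-20))**2 = -45310 + (79/3 + (1/3)*400 - 400/3)**2 = -45310 + (79/3 + 400/3 - 400/3)**2 = -45310 + (79/3)**2 = -45310 + 6241/9 = -401549/9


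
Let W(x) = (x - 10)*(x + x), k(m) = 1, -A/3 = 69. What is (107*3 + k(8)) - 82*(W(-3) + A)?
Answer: 10900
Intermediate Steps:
A = -207 (A = -3*69 = -207)
W(x) = 2*x*(-10 + x) (W(x) = (-10 + x)*(2*x) = 2*x*(-10 + x))
(107*3 + k(8)) - 82*(W(-3) + A) = (107*3 + 1) - 82*(2*(-3)*(-10 - 3) - 207) = (321 + 1) - 82*(2*(-3)*(-13) - 207) = 322 - 82*(78 - 207) = 322 - 82*(-129) = 322 - 1*(-10578) = 322 + 10578 = 10900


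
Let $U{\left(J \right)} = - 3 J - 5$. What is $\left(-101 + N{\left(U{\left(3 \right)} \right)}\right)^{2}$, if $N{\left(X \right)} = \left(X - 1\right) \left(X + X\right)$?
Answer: $101761$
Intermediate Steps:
$U{\left(J \right)} = -5 - 3 J$
$N{\left(X \right)} = 2 X \left(-1 + X\right)$ ($N{\left(X \right)} = \left(-1 + X\right) 2 X = 2 X \left(-1 + X\right)$)
$\left(-101 + N{\left(U{\left(3 \right)} \right)}\right)^{2} = \left(-101 + 2 \left(-5 - 9\right) \left(-1 - 14\right)\right)^{2} = \left(-101 + 2 \left(-14\right) \left(-1 - 14\right)\right)^{2} = \left(-101 + 2 \left(-14\right) \left(-15\right)\right)^{2} = \left(-101 + 420\right)^{2} = 319^{2} = 101761$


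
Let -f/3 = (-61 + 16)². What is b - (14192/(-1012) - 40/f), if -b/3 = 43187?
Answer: -39822094799/307395 ≈ -1.2955e+5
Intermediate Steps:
f = -6075 (f = -3*(-61 + 16)² = -3*(-45)² = -3*2025 = -6075)
b = -129561 (b = -3*43187 = -129561)
b - (14192/(-1012) - 40/f) = -129561 - (14192/(-1012) - 40/(-6075)) = -129561 - (14192*(-1/1012) - 40*(-1/6075)) = -129561 - (-3548/253 + 8/1215) = -129561 - 1*(-4308796/307395) = -129561 + 4308796/307395 = -39822094799/307395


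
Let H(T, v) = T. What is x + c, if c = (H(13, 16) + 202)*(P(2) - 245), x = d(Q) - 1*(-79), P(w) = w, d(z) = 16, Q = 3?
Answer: -52150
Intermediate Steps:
x = 95 (x = 16 - 1*(-79) = 16 + 79 = 95)
c = -52245 (c = (13 + 202)*(2 - 245) = 215*(-243) = -52245)
x + c = 95 - 52245 = -52150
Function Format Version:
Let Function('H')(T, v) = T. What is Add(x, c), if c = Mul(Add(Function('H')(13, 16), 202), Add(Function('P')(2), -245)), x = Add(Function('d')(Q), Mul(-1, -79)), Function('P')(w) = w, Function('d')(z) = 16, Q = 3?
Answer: -52150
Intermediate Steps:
x = 95 (x = Add(16, Mul(-1, -79)) = Add(16, 79) = 95)
c = -52245 (c = Mul(Add(13, 202), Add(2, -245)) = Mul(215, -243) = -52245)
Add(x, c) = Add(95, -52245) = -52150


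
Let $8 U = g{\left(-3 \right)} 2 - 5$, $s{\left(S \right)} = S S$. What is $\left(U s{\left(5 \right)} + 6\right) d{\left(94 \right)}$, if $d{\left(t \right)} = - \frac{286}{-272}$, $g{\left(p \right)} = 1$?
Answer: $- \frac{3861}{1088} \approx -3.5487$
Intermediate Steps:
$s{\left(S \right)} = S^{2}$
$d{\left(t \right)} = \frac{143}{136}$ ($d{\left(t \right)} = \left(-286\right) \left(- \frac{1}{272}\right) = \frac{143}{136}$)
$U = - \frac{3}{8}$ ($U = \frac{1 \cdot 2 - 5}{8} = \frac{2 - 5}{8} = \frac{1}{8} \left(-3\right) = - \frac{3}{8} \approx -0.375$)
$\left(U s{\left(5 \right)} + 6\right) d{\left(94 \right)} = \left(- \frac{3 \cdot 5^{2}}{8} + 6\right) \frac{143}{136} = \left(\left(- \frac{3}{8}\right) 25 + 6\right) \frac{143}{136} = \left(- \frac{75}{8} + 6\right) \frac{143}{136} = \left(- \frac{27}{8}\right) \frac{143}{136} = - \frac{3861}{1088}$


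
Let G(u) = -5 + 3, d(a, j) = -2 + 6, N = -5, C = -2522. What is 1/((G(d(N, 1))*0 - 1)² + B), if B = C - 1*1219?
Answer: -1/3740 ≈ -0.00026738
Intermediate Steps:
d(a, j) = 4
G(u) = -2
B = -3741 (B = -2522 - 1*1219 = -2522 - 1219 = -3741)
1/((G(d(N, 1))*0 - 1)² + B) = 1/((-2*0 - 1)² - 3741) = 1/((0 - 1)² - 3741) = 1/((-1)² - 3741) = 1/(1 - 3741) = 1/(-3740) = -1/3740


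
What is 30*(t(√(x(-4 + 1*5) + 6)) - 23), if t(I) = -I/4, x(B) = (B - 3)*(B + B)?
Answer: -690 - 15*√2/2 ≈ -700.61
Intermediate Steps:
x(B) = 2*B*(-3 + B) (x(B) = (-3 + B)*(2*B) = 2*B*(-3 + B))
t(I) = -I/4
30*(t(√(x(-4 + 1*5) + 6)) - 23) = 30*(-√(2*(-4 + 1*5)*(-3 + (-4 + 1*5)) + 6)/4 - 23) = 30*(-√(2*(-4 + 5)*(-3 + (-4 + 5)) + 6)/4 - 23) = 30*(-√(2*1*(-3 + 1) + 6)/4 - 23) = 30*(-√(2*1*(-2) + 6)/4 - 23) = 30*(-√(-4 + 6)/4 - 23) = 30*(-√2/4 - 23) = 30*(-23 - √2/4) = -690 - 15*√2/2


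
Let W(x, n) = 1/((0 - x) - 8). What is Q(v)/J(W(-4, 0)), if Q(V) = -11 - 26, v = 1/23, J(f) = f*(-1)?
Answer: -148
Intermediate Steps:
W(x, n) = 1/(-8 - x) (W(x, n) = 1/(-x - 8) = 1/(-8 - x))
J(f) = -f
v = 1/23 ≈ 0.043478
Q(V) = -37
Q(v)/J(W(-4, 0)) = -37/((-(-1)/(8 - 4))) = -37/((-(-1)/4)) = -37/((-1*(-1/4))) = -37/1/4 = -37*4 = -148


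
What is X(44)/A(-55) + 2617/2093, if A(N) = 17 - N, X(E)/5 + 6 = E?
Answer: 293047/75348 ≈ 3.8892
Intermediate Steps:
X(E) = -30 + 5*E
X(44)/A(-55) + 2617/2093 = (-30 + 5*44)/(17 - 1*(-55)) + 2617/2093 = (-30 + 220)/(17 + 55) + 2617*(1/2093) = 190/72 + 2617/2093 = 190*(1/72) + 2617/2093 = 95/36 + 2617/2093 = 293047/75348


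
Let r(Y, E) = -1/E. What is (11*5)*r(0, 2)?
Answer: -55/2 ≈ -27.500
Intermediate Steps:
(11*5)*r(0, 2) = (11*5)*(-1/2) = 55*(-1*1/2) = 55*(-1/2) = -55/2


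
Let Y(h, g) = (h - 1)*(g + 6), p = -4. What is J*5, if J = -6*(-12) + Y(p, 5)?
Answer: 85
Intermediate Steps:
Y(h, g) = (-1 + h)*(6 + g)
J = 17 (J = -6*(-12) + (-6 - 1*5 + 6*(-4) + 5*(-4)) = 72 + (-6 - 5 - 24 - 20) = 72 - 55 = 17)
J*5 = 17*5 = 85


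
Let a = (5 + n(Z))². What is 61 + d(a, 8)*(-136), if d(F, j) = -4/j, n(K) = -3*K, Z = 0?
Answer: 129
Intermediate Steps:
a = 25 (a = (5 - 3*0)² = (5 + 0)² = 5² = 25)
61 + d(a, 8)*(-136) = 61 - 4/8*(-136) = 61 - 4*⅛*(-136) = 61 - ½*(-136) = 61 + 68 = 129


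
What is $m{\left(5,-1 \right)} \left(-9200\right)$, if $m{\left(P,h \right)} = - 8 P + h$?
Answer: $377200$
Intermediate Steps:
$m{\left(P,h \right)} = h - 8 P$
$m{\left(5,-1 \right)} \left(-9200\right) = \left(-1 - 40\right) \left(-9200\right) = \left(-41\right) \left(-9200\right) = 377200$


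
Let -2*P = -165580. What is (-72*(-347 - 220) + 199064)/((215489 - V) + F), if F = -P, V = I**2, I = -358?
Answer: 239888/4535 ≈ 52.897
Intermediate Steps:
P = 82790 (P = -1/2*(-165580) = 82790)
V = 128164 (V = (-358)**2 = 128164)
F = -82790 (F = -1*82790 = -82790)
(-72*(-347 - 220) + 199064)/((215489 - V) + F) = (-72*(-347 - 220) + 199064)/((215489 - 1*128164) - 82790) = (-72*(-567) + 199064)/((215489 - 128164) - 82790) = (40824 + 199064)/(87325 - 82790) = 239888/4535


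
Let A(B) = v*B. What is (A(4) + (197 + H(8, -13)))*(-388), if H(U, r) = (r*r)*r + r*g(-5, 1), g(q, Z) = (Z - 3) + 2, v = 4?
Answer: 769792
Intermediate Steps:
g(q, Z) = -1 + Z (g(q, Z) = (-3 + Z) + 2 = -1 + Z)
H(U, r) = r³ (H(U, r) = (r*r)*r + r*(-1 + 1) = r²*r + r*0 = r³ + 0 = r³)
A(B) = 4*B
(A(4) + (197 + H(8, -13)))*(-388) = (4*4 + (197 + (-13)³))*(-388) = (16 + (197 - 2197))*(-388) = (16 - 2000)*(-388) = -1984*(-388) = 769792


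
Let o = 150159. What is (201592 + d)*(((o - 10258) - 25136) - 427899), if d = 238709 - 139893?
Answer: -94067958672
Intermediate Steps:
d = 98816
(201592 + d)*(((o - 10258) - 25136) - 427899) = (201592 + 98816)*(((150159 - 10258) - 25136) - 427899) = 300408*((139901 - 25136) - 427899) = 300408*(114765 - 427899) = 300408*(-313134) = -94067958672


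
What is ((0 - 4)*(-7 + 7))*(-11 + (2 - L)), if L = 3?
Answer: 0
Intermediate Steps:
((0 - 4)*(-7 + 7))*(-11 + (2 - L)) = ((0 - 4)*(-7 + 7))*(-11 + (2 - 1*3)) = (-4*0)*(-11 + (2 - 3)) = 0*(-11 - 1) = 0*(-12) = 0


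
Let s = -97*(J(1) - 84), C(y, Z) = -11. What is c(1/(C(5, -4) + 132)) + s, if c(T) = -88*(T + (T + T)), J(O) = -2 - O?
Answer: 92805/11 ≈ 8436.8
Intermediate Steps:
s = 8439 (s = -97*((-2 - 1*1) - 84) = -97*((-2 - 1) - 84) = -97*(-3 - 84) = -97*(-87) = 8439)
c(T) = -264*T (c(T) = -88*(T + 2*T) = -264*T)
c(1/(C(5, -4) + 132)) + s = -264/(-11 + 132) + 8439 = -264/121 + 8439 = -264*1/121 + 8439 = -24/11 + 8439 = 92805/11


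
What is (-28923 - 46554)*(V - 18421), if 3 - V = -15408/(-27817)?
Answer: 38670558981978/27817 ≈ 1.3902e+9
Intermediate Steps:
V = 68043/27817 (V = 3 - (-15408)/(-27817) = 3 - (-15408)*(-1)/27817 = 3 - 1*15408/27817 = 3 - 15408/27817 = 68043/27817 ≈ 2.4461)
(-28923 - 46554)*(V - 18421) = (-28923 - 46554)*(68043/27817 - 18421) = -75477*(-512348914/27817) = 38670558981978/27817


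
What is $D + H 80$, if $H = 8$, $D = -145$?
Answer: $495$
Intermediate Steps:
$D + H 80 = -145 + 8 \cdot 80 = -145 + 640 = 495$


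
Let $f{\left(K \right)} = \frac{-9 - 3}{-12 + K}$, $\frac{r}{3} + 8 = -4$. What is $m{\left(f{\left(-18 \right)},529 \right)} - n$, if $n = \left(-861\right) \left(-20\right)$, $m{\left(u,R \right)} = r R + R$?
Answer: $-35735$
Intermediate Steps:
$r = -36$ ($r = -24 + 3 \left(-4\right) = -24 - 12 = -36$)
$f{\left(K \right)} = - \frac{12}{-12 + K}$
$m{\left(u,R \right)} = - 35 R$ ($m{\left(u,R \right)} = - 36 R + R = - 35 R$)
$n = 17220$
$m{\left(f{\left(-18 \right)},529 \right)} - n = \left(-35\right) 529 - 17220 = -18515 - 17220 = -35735$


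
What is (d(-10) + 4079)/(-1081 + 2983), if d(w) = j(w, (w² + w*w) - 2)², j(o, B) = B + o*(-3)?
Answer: 56063/1902 ≈ 29.476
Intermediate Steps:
j(o, B) = B - 3*o
d(w) = (-2 - 3*w + 2*w²)² (d(w) = (((w² + w*w) - 2) - 3*w)² = (((w² + w²) - 2) - 3*w)² = ((2*w² - 2) - 3*w)² = ((-2 + 2*w²) - 3*w)² = (-2 - 3*w + 2*w²)²)
(d(-10) + 4079)/(-1081 + 2983) = ((2 - 2*(-10)² + 3*(-10))² + 4079)/(-1081 + 2983) = ((2 - 2*100 - 30)² + 4079)/1902 = ((2 - 200 - 30)² + 4079)*(1/1902) = ((-228)² + 4079)*(1/1902) = (51984 + 4079)*(1/1902) = 56063*(1/1902) = 56063/1902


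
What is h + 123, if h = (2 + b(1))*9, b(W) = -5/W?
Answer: 96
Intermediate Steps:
h = -27 (h = (2 - 5/1)*9 = (2 - 5*1)*9 = (2 - 5)*9 = -3*9 = -27)
h + 123 = -27 + 123 = 96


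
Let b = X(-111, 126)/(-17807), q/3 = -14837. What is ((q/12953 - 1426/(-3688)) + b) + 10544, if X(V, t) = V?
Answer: 4483344011027943/425326106924 ≈ 10541.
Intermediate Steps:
q = -44511 (q = 3*(-14837) = -44511)
b = 111/17807 (b = -111/(-17807) = -111*(-1/17807) = 111/17807 ≈ 0.0062335)
((q/12953 - 1426/(-3688)) + b) + 10544 = ((-44511/12953 - 1426/(-3688)) + 111/17807) + 10544 = ((-44511*1/12953 - 1426*(-1/3688)) + 111/17807) + 10544 = ((-44511/12953 + 713/1844) + 111/17807) + 10544 = (-72842795/23885332 + 111/17807) + 10544 = -1294460378713/425326106924 + 10544 = 4483344011027943/425326106924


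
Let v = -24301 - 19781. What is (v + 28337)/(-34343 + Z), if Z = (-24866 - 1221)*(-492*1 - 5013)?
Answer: -15745/143574592 ≈ -0.00010966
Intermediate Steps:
Z = 143608935 (Z = -26087*(-492 - 5013) = -26087*(-5505) = 143608935)
v = -44082
(v + 28337)/(-34343 + Z) = (-44082 + 28337)/(-34343 + 143608935) = -15745/143574592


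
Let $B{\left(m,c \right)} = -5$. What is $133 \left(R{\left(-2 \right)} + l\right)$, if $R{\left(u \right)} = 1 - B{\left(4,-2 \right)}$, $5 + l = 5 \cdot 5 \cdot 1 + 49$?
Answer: $9975$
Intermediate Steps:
$l = 69$ ($l = -5 + \left(5 \cdot 5 \cdot 1 + 49\right) = -5 + \left(25 \cdot 1 + 49\right) = -5 + \left(25 + 49\right) = -5 + 74 = 69$)
$R{\left(u \right)} = 6$ ($R{\left(u \right)} = 1 - -5 = 1 + 5 = 6$)
$133 \left(R{\left(-2 \right)} + l\right) = 133 \left(6 + 69\right) = 133 \cdot 75 = 9975$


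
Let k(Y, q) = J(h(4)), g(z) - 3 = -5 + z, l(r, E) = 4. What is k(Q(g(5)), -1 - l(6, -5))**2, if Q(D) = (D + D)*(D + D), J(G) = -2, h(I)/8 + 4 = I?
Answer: 4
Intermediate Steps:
h(I) = -32 + 8*I
g(z) = -2 + z (g(z) = 3 + (-5 + z) = -2 + z)
Q(D) = 4*D**2 (Q(D) = (2*D)*(2*D) = 4*D**2)
k(Y, q) = -2
k(Q(g(5)), -1 - l(6, -5))**2 = (-2)**2 = 4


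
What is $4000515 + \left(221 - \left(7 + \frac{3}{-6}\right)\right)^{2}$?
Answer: $\frac{16186101}{4} \approx 4.0465 \cdot 10^{6}$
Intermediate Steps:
$4000515 + \left(221 - \left(7 + \frac{3}{-6}\right)\right)^{2} = 4000515 + \left(221 - \frac{13}{2}\right)^{2} = 4000515 + \left(\frac{429}{2}\right)^{2} = 4000515 + \frac{184041}{4} = \frac{16186101}{4}$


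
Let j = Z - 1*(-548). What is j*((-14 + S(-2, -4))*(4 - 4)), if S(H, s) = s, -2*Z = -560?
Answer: 0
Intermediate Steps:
Z = 280 (Z = -½*(-560) = 280)
j = 828 (j = 280 - 1*(-548) = 280 + 548 = 828)
j*((-14 + S(-2, -4))*(4 - 4)) = 828*((-14 - 4)*(4 - 4)) = 828*(-18*0) = 828*0 = 0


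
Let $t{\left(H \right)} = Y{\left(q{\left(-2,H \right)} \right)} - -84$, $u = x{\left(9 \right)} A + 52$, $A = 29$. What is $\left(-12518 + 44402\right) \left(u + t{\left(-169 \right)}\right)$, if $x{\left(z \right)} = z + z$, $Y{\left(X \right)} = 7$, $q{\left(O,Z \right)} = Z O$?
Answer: $21202860$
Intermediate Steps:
$q{\left(O,Z \right)} = O Z$
$x{\left(z \right)} = 2 z$
$u = 574$ ($u = 2 \cdot 9 \cdot 29 + 52 = 18 \cdot 29 + 52 = 522 + 52 = 574$)
$t{\left(H \right)} = 91$ ($t{\left(H \right)} = 7 - -84 = 7 + 84 = 91$)
$\left(-12518 + 44402\right) \left(u + t{\left(-169 \right)}\right) = \left(-12518 + 44402\right) \left(574 + 91\right) = 31884 \cdot 665 = 21202860$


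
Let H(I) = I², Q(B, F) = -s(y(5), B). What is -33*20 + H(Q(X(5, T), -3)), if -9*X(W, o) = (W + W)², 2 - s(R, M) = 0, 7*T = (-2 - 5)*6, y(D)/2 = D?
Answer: -656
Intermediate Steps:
y(D) = 2*D
T = -6 (T = ((-2 - 5)*6)/7 = (-7*6)/7 = (⅐)*(-42) = -6)
s(R, M) = 2 (s(R, M) = 2 - 1*0 = 2 + 0 = 2)
X(W, o) = -4*W²/9 (X(W, o) = -(W + W)²/9 = -4*W²/9)
Q(B, F) = -2 (Q(B, F) = -1*2 = -2)
-33*20 + H(Q(X(5, T), -3)) = -33*20 + (-2)² = -660 + 4 = -656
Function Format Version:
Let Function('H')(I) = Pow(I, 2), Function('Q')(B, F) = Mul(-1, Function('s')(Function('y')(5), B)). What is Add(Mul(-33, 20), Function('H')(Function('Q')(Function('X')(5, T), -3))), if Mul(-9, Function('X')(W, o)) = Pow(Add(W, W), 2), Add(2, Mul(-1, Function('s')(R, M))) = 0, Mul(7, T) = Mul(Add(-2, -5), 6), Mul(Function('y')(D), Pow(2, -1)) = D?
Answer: -656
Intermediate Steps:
Function('y')(D) = Mul(2, D)
T = -6 (T = Mul(Rational(1, 7), Mul(Add(-2, -5), 6)) = Mul(Rational(1, 7), Mul(-7, 6)) = Mul(Rational(1, 7), -42) = -6)
Function('s')(R, M) = 2 (Function('s')(R, M) = Add(2, Mul(-1, 0)) = Add(2, 0) = 2)
Function('X')(W, o) = Mul(Rational(-4, 9), Pow(W, 2)) (Function('X')(W, o) = Mul(Rational(-1, 9), Pow(Add(W, W), 2)) = Mul(Rational(-1, 9), Pow(Mul(2, W), 2)) = Mul(Rational(-1, 9), Mul(4, Pow(W, 2))) = Mul(Rational(-4, 9), Pow(W, 2)))
Function('Q')(B, F) = -2 (Function('Q')(B, F) = Mul(-1, 2) = -2)
Add(Mul(-33, 20), Function('H')(Function('Q')(Function('X')(5, T), -3))) = Add(Mul(-33, 20), Pow(-2, 2)) = Add(-660, 4) = -656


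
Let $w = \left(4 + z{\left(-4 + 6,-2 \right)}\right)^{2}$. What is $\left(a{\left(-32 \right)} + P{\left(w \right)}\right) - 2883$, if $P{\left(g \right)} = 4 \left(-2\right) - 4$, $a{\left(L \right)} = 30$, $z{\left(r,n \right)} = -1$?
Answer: $-2865$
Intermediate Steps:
$w = 9$ ($w = \left(4 - 1\right)^{2} = 3^{2} = 9$)
$P{\left(g \right)} = -12$ ($P{\left(g \right)} = -8 - 4 = -12$)
$\left(a{\left(-32 \right)} + P{\left(w \right)}\right) - 2883 = \left(30 - 12\right) - 2883 = 18 - 2883 = -2865$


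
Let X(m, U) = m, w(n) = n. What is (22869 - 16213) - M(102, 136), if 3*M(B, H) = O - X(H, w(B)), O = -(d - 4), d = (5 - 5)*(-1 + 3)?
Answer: 6700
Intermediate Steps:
d = 0 (d = 0*2 = 0)
O = 4 (O = -(0 - 4) = -1*(-4) = 4)
M(B, H) = 4/3 - H/3 (M(B, H) = (4 - H)/3 = 4/3 - H/3)
(22869 - 16213) - M(102, 136) = (22869 - 16213) - (4/3 - 1/3*136) = 6656 - (4/3 - 136/3) = 6656 - 1*(-44) = 6656 + 44 = 6700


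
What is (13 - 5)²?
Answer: 64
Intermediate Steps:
(13 - 5)² = 8² = 64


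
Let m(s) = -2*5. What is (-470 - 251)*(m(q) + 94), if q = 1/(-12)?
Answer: -60564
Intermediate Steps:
q = -1/12 ≈ -0.083333
m(s) = -10
(-470 - 251)*(m(q) + 94) = (-470 - 251)*(-10 + 94) = -721*84 = -60564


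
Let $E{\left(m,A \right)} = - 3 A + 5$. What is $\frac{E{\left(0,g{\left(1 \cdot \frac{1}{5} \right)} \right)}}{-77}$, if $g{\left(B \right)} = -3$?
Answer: $- \frac{2}{11} \approx -0.18182$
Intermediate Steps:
$E{\left(m,A \right)} = 5 - 3 A$
$\frac{E{\left(0,g{\left(1 \cdot \frac{1}{5} \right)} \right)}}{-77} = \frac{5 - -9}{-77} = \left(5 + 9\right) \left(- \frac{1}{77}\right) = 14 \left(- \frac{1}{77}\right) = - \frac{2}{11}$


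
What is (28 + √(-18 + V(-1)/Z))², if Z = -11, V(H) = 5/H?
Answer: (308 + I*√2123)²/121 ≈ 766.45 + 234.57*I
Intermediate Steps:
(28 + √(-18 + V(-1)/Z))² = (28 + √(-18 + (5/(-1))/(-11)))² = (28 + √(-18 + (5*(-1))*(-1/11)))² = (28 + √(-18 - 5*(-1/11)))² = (28 + √(-18 + 5/11))² = (28 + √(-193/11))² = (28 + I*√2123/11)²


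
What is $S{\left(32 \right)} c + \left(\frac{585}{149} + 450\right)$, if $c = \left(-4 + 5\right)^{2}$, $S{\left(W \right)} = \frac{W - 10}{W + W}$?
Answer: $\frac{2165959}{4768} \approx 454.27$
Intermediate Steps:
$S{\left(W \right)} = \frac{-10 + W}{2 W}$
$c = 1$ ($c = 1^{2} = 1$)
$S{\left(32 \right)} c + \left(\frac{585}{149} + 450\right) = \frac{-10 + 32}{2 \cdot 32} \cdot 1 + \left(\frac{585}{149} + 450\right) = \frac{1}{2} \cdot \frac{1}{32} \cdot 22 \cdot 1 + \left(585 \cdot \frac{1}{149} + 450\right) = \frac{11}{32} \cdot 1 + \left(\frac{585}{149} + 450\right) = \frac{11}{32} + \frac{67635}{149} = \frac{2165959}{4768}$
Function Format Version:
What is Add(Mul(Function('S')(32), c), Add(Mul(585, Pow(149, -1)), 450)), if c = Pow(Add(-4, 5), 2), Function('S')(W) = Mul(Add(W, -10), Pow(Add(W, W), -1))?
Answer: Rational(2165959, 4768) ≈ 454.27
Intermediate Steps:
Function('S')(W) = Mul(Rational(1, 2), Pow(W, -1), Add(-10, W)) (Function('S')(W) = Mul(Add(-10, W), Pow(Mul(2, W), -1)) = Mul(Add(-10, W), Mul(Rational(1, 2), Pow(W, -1))) = Mul(Rational(1, 2), Pow(W, -1), Add(-10, W)))
c = 1 (c = Pow(1, 2) = 1)
Add(Mul(Function('S')(32), c), Add(Mul(585, Pow(149, -1)), 450)) = Add(Mul(Mul(Rational(1, 2), Pow(32, -1), Add(-10, 32)), 1), Add(Mul(585, Pow(149, -1)), 450)) = Add(Mul(Mul(Rational(1, 2), Rational(1, 32), 22), 1), Add(Mul(585, Rational(1, 149)), 450)) = Add(Mul(Rational(11, 32), 1), Add(Rational(585, 149), 450)) = Add(Rational(11, 32), Rational(67635, 149)) = Rational(2165959, 4768)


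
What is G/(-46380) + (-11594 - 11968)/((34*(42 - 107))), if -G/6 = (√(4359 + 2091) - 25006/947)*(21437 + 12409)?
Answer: -4993997511/47582015 + 16923*√258/773 ≈ 246.69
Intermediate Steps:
G = 5078118456/947 - 1015380*√258 (G = -6*(√(4359 + 2091) - 25006/947)*(21437 + 12409) = -6*(√6450 - 25006*1/947)*33846 = -6*(5*√258 - 25006/947)*33846 = -6*(-25006/947 + 5*√258)*33846 = -6*(-846353076/947 + 169230*√258) = 5078118456/947 - 1015380*√258 ≈ -1.0947e+7)
G/(-46380) + (-11594 - 11968)/((34*(42 - 107))) = (5078118456/947 - 1015380*√258)/(-46380) + (-11594 - 11968)/((34*(42 - 107))) = (5078118456/947 - 1015380*√258)*(-1/46380) - 23562/(34*(-65)) = (-423176538/3660155 + 16923*√258/773) - 23562/(-2210) = (-423176538/3660155 + 16923*√258/773) - 23562*(-1/2210) = (-423176538/3660155 + 16923*√258/773) + 693/65 = -4993997511/47582015 + 16923*√258/773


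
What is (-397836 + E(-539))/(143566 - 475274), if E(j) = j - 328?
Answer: 398703/331708 ≈ 1.2020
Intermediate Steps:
E(j) = -328 + j
(-397836 + E(-539))/(143566 - 475274) = (-397836 + (-328 - 539))/(143566 - 475274) = (-397836 - 867)/(-331708) = -398703*(-1/331708) = 398703/331708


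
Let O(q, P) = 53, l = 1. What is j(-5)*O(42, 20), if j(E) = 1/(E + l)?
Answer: -53/4 ≈ -13.250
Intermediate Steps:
j(E) = 1/(1 + E) (j(E) = 1/(E + 1) = 1/(1 + E))
j(-5)*O(42, 20) = 53/(1 - 5) = 53/(-4) = -1/4*53 = -53/4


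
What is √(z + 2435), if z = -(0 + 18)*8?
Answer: √2291 ≈ 47.864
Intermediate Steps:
z = -144 (z = -18*8 = -1*144 = -144)
√(z + 2435) = √(-144 + 2435) = √2291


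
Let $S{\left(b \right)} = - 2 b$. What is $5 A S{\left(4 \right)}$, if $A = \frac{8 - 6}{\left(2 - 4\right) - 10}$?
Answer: $\frac{20}{3} \approx 6.6667$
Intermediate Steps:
$A = - \frac{1}{6}$ ($A = \frac{2}{\left(2 - 4\right) - 10} = \frac{2}{-2 - 10} = \frac{2}{-12} = 2 \left(- \frac{1}{12}\right) = - \frac{1}{6} \approx -0.16667$)
$5 A S{\left(4 \right)} = 5 \left(- \frac{1}{6}\right) \left(\left(-2\right) 4\right) = \left(- \frac{5}{6}\right) \left(-8\right) = \frac{20}{3}$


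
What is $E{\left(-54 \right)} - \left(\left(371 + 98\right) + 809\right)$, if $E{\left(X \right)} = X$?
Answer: $-1332$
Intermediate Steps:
$E{\left(-54 \right)} - \left(\left(371 + 98\right) + 809\right) = -54 - \left(\left(371 + 98\right) + 809\right) = -54 - \left(469 + 809\right) = -54 - 1278 = -1332$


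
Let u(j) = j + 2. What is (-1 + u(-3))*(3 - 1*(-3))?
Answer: -12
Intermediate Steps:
u(j) = 2 + j
(-1 + u(-3))*(3 - 1*(-3)) = (-1 + (2 - 3))*(3 - 1*(-3)) = (-1 - 1)*(3 + 3) = -2*6 = -12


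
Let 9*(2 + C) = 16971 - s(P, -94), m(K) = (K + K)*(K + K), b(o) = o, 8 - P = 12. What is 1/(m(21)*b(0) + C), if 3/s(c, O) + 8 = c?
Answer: 36/67813 ≈ 0.00053087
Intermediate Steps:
P = -4 (P = 8 - 1*12 = 8 - 12 = -4)
s(c, O) = 3/(-8 + c)
m(K) = 4*K² (m(K) = (2*K)*(2*K) = 4*K²)
C = 67813/36 (C = -2 + (16971 - 3/(-8 - 4))/9 = -2 + (16971 - 3/(-12))/9 = -2 + (16971 - 3*(-1)/12)/9 = -2 + (16971 - 1*(-¼))/9 = -2 + (16971 + ¼)/9 = -2 + (⅑)*(67885/4) = -2 + 67885/36 = 67813/36 ≈ 1883.7)
1/(m(21)*b(0) + C) = 1/((4*21²)*0 + 67813/36) = 1/((4*441)*0 + 67813/36) = 1/(1764*0 + 67813/36) = 1/(0 + 67813/36) = 1/(67813/36) = 36/67813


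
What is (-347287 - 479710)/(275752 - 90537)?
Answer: -826997/185215 ≈ -4.4651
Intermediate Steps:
(-347287 - 479710)/(275752 - 90537) = -826997/185215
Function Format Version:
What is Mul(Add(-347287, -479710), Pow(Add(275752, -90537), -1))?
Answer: Rational(-826997, 185215) ≈ -4.4651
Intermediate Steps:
Mul(Add(-347287, -479710), Pow(Add(275752, -90537), -1)) = Mul(-826997, Pow(185215, -1)) = Mul(-826997, Rational(1, 185215)) = Rational(-826997, 185215)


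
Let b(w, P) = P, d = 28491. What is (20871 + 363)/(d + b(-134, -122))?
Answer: 21234/28369 ≈ 0.74849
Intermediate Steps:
(20871 + 363)/(d + b(-134, -122)) = (20871 + 363)/(28491 - 122) = 21234/28369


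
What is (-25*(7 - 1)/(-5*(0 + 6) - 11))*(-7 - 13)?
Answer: -3000/41 ≈ -73.171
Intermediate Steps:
(-25*(7 - 1)/(-5*(0 + 6) - 11))*(-7 - 13) = -150/(-5*6 - 11)*(-20) = -150/(-30 - 11)*(-20) = -150/(-41)*(-20) = -150*(-1)/41*(-20) = -25*(-6/41)*(-20) = (150/41)*(-20) = -3000/41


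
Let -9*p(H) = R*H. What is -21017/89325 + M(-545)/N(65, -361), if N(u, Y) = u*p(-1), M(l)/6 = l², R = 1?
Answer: 286542714529/1161225 ≈ 2.4676e+5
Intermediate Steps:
M(l) = 6*l²
p(H) = -H/9
N(u, Y) = u/9 (N(u, Y) = u*(-⅑*(-1)) = u*(⅑) = u/9)
-21017/89325 + M(-545)/N(65, -361) = -21017/89325 + (6*(-545)²)/(((⅑)*65)) = -21017*1/89325 + (6*297025)/(65/9) = -21017/89325 + 1782150*(9/65) = -21017/89325 + 3207870/13 = 286542714529/1161225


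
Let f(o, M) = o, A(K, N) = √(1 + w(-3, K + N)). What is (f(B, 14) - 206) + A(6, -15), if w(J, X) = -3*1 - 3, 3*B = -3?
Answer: -207 + I*√5 ≈ -207.0 + 2.2361*I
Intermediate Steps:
B = -1 (B = (⅓)*(-3) = -1)
w(J, X) = -6 (w(J, X) = -3 - 3 = -6)
A(K, N) = I*√5 (A(K, N) = √(1 - 6) = √(-5) = I*√5)
(f(B, 14) - 206) + A(6, -15) = (-1 - 206) + I*√5 = -207 + I*√5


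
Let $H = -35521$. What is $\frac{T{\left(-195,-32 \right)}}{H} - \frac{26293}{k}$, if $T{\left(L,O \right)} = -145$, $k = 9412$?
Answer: $- \frac{932588913}{334323652} \approx -2.7895$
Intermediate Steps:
$\frac{T{\left(-195,-32 \right)}}{H} - \frac{26293}{k} = - \frac{145}{-35521} - \frac{26293}{9412} = \left(-145\right) \left(- \frac{1}{35521}\right) - \frac{26293}{9412} = \frac{145}{35521} - \frac{26293}{9412} = - \frac{932588913}{334323652}$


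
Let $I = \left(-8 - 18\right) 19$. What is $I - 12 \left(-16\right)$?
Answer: $-302$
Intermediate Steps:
$I = -494$ ($I = \left(-26\right) 19 = -494$)
$I - 12 \left(-16\right) = -494 - 12 \left(-16\right) = -494 - -192 = -494 + 192 = -302$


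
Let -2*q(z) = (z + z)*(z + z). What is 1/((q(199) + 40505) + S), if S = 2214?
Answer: -1/36483 ≈ -2.7410e-5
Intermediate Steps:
q(z) = -2*z**2 (q(z) = -(z + z)*(z + z)/2 = -2*z*2*z/2 = -2*z**2)
1/((q(199) + 40505) + S) = 1/((-2*199**2 + 40505) + 2214) = 1/((-2*39601 + 40505) + 2214) = 1/((-79202 + 40505) + 2214) = 1/(-38697 + 2214) = 1/(-36483) = -1/36483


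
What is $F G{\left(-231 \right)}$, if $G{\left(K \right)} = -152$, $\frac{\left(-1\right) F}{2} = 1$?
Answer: $304$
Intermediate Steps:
$F = -2$ ($F = \left(-2\right) 1 = -2$)
$F G{\left(-231 \right)} = \left(-2\right) \left(-152\right) = 304$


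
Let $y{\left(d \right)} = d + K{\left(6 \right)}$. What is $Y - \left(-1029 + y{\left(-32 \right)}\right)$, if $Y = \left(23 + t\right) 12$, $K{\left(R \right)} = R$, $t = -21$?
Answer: $1079$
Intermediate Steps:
$y{\left(d \right)} = 6 + d$ ($y{\left(d \right)} = d + 6 = 6 + d$)
$Y = 24$ ($Y = \left(23 - 21\right) 12 = 2 \cdot 12 = 24$)
$Y - \left(-1029 + y{\left(-32 \right)}\right) = 24 - \left(-1029 + \left(6 - 32\right)\right) = 24 - \left(-1029 - 26\right) = 24 - -1055 = 24 + 1055 = 1079$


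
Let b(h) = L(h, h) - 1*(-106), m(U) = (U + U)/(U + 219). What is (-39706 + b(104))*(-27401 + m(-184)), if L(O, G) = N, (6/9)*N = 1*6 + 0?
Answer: 37983724173/35 ≈ 1.0852e+9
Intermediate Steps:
m(U) = 2*U/(219 + U) (m(U) = (2*U)/(219 + U) = 2*U/(219 + U))
N = 9 (N = 3*(1*6 + 0)/2 = 3*(6 + 0)/2 = (3/2)*6 = 9)
L(O, G) = 9
b(h) = 115 (b(h) = 9 - 1*(-106) = 9 + 106 = 115)
(-39706 + b(104))*(-27401 + m(-184)) = (-39706 + 115)*(-27401 + 2*(-184)/(219 - 184)) = -39591*(-27401 + 2*(-184)/35) = -39591*(-27401 + 2*(-184)*(1/35)) = -39591*(-27401 - 368/35) = -39591*(-959403/35) = 37983724173/35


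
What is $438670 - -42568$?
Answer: $481238$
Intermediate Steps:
$438670 - -42568 = 438670 + 42568 = 481238$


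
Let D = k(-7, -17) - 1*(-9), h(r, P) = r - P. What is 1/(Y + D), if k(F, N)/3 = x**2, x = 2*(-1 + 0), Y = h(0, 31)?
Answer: -1/10 ≈ -0.10000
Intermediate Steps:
Y = -31 (Y = 0 - 1*31 = 0 - 31 = -31)
x = -2 (x = 2*(-1) = -2)
k(F, N) = 12 (k(F, N) = 3*(-2)**2 = 3*4 = 12)
D = 21 (D = 12 - 1*(-9) = 12 + 9 = 21)
1/(Y + D) = 1/(-31 + 21) = 1/(-10) = -1/10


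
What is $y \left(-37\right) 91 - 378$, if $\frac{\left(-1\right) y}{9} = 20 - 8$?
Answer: $363258$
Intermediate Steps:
$y = -108$ ($y = - 9 \left(20 - 8\right) = \left(-9\right) 12 = -108$)
$y \left(-37\right) 91 - 378 = \left(-108\right) \left(-37\right) 91 - 378 = 3996 \cdot 91 - 378 = 363636 - 378 = 363258$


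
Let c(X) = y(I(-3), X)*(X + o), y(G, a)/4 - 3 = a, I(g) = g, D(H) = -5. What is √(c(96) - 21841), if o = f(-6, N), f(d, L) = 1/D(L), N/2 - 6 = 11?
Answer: √402395/5 ≈ 126.87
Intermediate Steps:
N = 34 (N = 12 + 2*11 = 12 + 22 = 34)
f(d, L) = -⅕ (f(d, L) = 1/(-5) = -⅕)
y(G, a) = 12 + 4*a
o = -⅕ ≈ -0.20000
c(X) = (12 + 4*X)*(-⅕ + X) (c(X) = (12 + 4*X)*(X - ⅕) = (12 + 4*X)*(-⅕ + X))
√(c(96) - 21841) = √(4*(-1 + 5*96)*(3 + 96)/5 - 21841) = √((⅘)*(-1 + 480)*99 - 21841) = √((⅘)*479*99 - 21841) = √(189684/5 - 21841) = √(80479/5) = √402395/5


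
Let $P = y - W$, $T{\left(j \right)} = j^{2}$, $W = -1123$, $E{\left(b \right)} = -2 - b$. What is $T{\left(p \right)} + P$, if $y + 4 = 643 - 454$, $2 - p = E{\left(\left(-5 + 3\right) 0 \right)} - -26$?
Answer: $1792$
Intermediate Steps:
$p = -22$ ($p = 2 - \left(\left(-2 - \left(-5 + 3\right) 0\right) - -26\right) = 2 - \left(\left(-2 - \left(-2\right) 0\right) + 26\right) = 2 - \left(\left(-2 - 0\right) + 26\right) = 2 - \left(\left(-2 + 0\right) + 26\right) = 2 - \left(-2 + 26\right) = 2 - 24 = -22$)
$y = 185$ ($y = -4 + \left(643 - 454\right) = -4 + 189 = 185$)
$P = 1308$ ($P = 185 - -1123 = 185 + 1123 = 1308$)
$T{\left(p \right)} + P = \left(-22\right)^{2} + 1308 = 484 + 1308 = 1792$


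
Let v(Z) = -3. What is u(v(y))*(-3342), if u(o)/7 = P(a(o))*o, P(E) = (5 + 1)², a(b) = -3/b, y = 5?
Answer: 2526552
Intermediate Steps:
P(E) = 36 (P(E) = 6² = 36)
u(o) = 252*o (u(o) = 7*(36*o) = 252*o)
u(v(y))*(-3342) = (252*(-3))*(-3342) = -756*(-3342) = 2526552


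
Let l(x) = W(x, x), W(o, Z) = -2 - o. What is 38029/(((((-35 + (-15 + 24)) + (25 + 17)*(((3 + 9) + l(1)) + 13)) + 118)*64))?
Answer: 38029/65024 ≈ 0.58485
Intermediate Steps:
l(x) = -2 - x
38029/(((((-35 + (-15 + 24)) + (25 + 17)*(((3 + 9) + l(1)) + 13)) + 118)*64)) = 38029/(((((-35 + (-15 + 24)) + (25 + 17)*(((3 + 9) + (-2 - 1*1)) + 13)) + 118)*64)) = 38029/(((((-35 + 9) + 42*((12 + (-2 - 1)) + 13)) + 118)*64)) = 38029/((((-26 + 42*((12 - 3) + 13)) + 118)*64)) = 38029/((((-26 + 42*(9 + 13)) + 118)*64)) = 38029/((((-26 + 42*22) + 118)*64)) = 38029/((((-26 + 924) + 118)*64)) = 38029/(((898 + 118)*64)) = 38029/((1016*64)) = 38029/65024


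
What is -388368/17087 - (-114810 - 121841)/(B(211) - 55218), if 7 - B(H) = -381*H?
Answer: -5735450603/430250660 ≈ -13.330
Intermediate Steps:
B(H) = 7 + 381*H (B(H) = 7 - (-381)*H = 7 + 381*H)
-388368/17087 - (-114810 - 121841)/(B(211) - 55218) = -388368/17087 - (-114810 - 121841)/((7 + 381*211) - 55218) = -388368/17087 - (-236651)/((7 + 80391) - 55218) = -8*48546/17087 - (-236651)/(80398 - 55218) = -388368/17087 - (-236651)/25180 = -388368/17087 - 1*(-236651/25180) = -388368/17087 + 236651/25180 = -5735450603/430250660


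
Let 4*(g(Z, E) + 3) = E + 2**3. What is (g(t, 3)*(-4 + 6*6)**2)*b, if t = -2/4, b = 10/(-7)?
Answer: 2560/7 ≈ 365.71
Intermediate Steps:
b = -10/7 (b = 10*(-1/7) = -10/7 ≈ -1.4286)
t = -1/2 (t = -2*1/4 = -1/2 ≈ -0.50000)
g(Z, E) = -1 + E/4 (g(Z, E) = -3 + (E + 2**3)/4 = -3 + (E + 8)/4 = -3 + (8 + E)/4 = -3 + (2 + E/4) = -1 + E/4)
(g(t, 3)*(-4 + 6*6)**2)*b = ((-1 + (1/4)*3)*(-4 + 6*6)**2)*(-10/7) = ((-1 + 3/4)*(-4 + 36)**2)*(-10/7) = -1/4*32**2*(-10/7) = -1/4*1024*(-10/7) = -256*(-10/7) = 2560/7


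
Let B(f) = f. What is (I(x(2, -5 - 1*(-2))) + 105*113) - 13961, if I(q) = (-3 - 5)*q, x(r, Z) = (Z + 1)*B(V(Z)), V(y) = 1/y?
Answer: -6304/3 ≈ -2101.3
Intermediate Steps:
V(y) = 1/y
x(r, Z) = (1 + Z)/Z (x(r, Z) = (Z + 1)/Z = (1 + Z)/Z)
I(q) = -8*q
(I(x(2, -5 - 1*(-2))) + 105*113) - 13961 = (-8*(1 + (-5 - 1*(-2)))/(-5 - 1*(-2)) + 105*113) - 13961 = (-8*(1 + (-5 + 2))/(-5 + 2) + 11865) - 13961 = (-8*(1 - 3)/(-3) + 11865) - 13961 = (-(-8)*(-2)/3 + 11865) - 13961 = (-8*⅔ + 11865) - 13961 = (-16/3 + 11865) - 13961 = 35579/3 - 13961 = -6304/3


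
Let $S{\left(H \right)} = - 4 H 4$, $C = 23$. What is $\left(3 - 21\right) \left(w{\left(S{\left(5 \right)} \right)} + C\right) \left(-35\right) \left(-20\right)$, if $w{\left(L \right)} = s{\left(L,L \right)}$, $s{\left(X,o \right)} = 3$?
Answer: $-327600$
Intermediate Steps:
$S{\left(H \right)} = - 16 H$
$w{\left(L \right)} = 3$
$\left(3 - 21\right) \left(w{\left(S{\left(5 \right)} \right)} + C\right) \left(-35\right) \left(-20\right) = \left(3 - 21\right) \left(3 + 23\right) \left(-35\right) \left(-20\right) = \left(-18\right) 26 \left(-35\right) \left(-20\right) = \left(-468\right) \left(-35\right) \left(-20\right) = 16380 \left(-20\right) = -327600$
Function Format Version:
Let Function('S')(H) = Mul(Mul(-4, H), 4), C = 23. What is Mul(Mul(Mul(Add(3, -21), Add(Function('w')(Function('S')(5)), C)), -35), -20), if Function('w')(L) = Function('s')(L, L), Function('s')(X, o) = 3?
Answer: -327600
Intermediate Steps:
Function('S')(H) = Mul(-16, H)
Function('w')(L) = 3
Mul(Mul(Mul(Add(3, -21), Add(Function('w')(Function('S')(5)), C)), -35), -20) = Mul(Mul(Mul(Add(3, -21), Add(3, 23)), -35), -20) = Mul(Mul(Mul(-18, 26), -35), -20) = Mul(Mul(-468, -35), -20) = Mul(16380, -20) = -327600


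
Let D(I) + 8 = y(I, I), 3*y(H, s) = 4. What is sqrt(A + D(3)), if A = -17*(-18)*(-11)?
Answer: I*sqrt(30354)/3 ≈ 58.075*I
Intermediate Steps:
y(H, s) = 4/3 (y(H, s) = (1/3)*4 = 4/3)
D(I) = -20/3 (D(I) = -8 + 4/3 = -20/3)
A = -3366 (A = 306*(-11) = -3366)
sqrt(A + D(3)) = sqrt(-3366 - 20/3) = sqrt(-10118/3) = I*sqrt(30354)/3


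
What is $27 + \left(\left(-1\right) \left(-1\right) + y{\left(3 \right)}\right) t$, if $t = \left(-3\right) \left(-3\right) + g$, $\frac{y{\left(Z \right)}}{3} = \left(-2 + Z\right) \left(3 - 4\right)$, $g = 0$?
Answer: $9$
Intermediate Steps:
$y{\left(Z \right)} = 6 - 3 Z$ ($y{\left(Z \right)} = 3 \left(-2 + Z\right) \left(3 - 4\right) = 3 \left(-2 + Z\right) \left(-1\right) = 3 \left(2 - Z\right) = 6 - 3 Z$)
$t = 9$ ($t = \left(-3\right) \left(-3\right) + 0 = 9 + 0 = 9$)
$27 + \left(\left(-1\right) \left(-1\right) + y{\left(3 \right)}\right) t = 27 + \left(\left(-1\right) \left(-1\right) + \left(6 - 9\right)\right) 9 = 27 + \left(1 + \left(6 - 9\right)\right) 9 = 27 + \left(1 - 3\right) 9 = 27 - 18 = 9$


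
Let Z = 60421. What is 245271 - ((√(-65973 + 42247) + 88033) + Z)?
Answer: 96817 - I*√23726 ≈ 96817.0 - 154.03*I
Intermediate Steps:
245271 - ((√(-65973 + 42247) + 88033) + Z) = 245271 - ((√(-65973 + 42247) + 88033) + 60421) = 245271 - ((√(-23726) + 88033) + 60421) = 245271 - ((I*√23726 + 88033) + 60421) = 245271 - ((88033 + I*√23726) + 60421) = 245271 - (148454 + I*√23726) = 245271 + (-148454 - I*√23726) = 96817 - I*√23726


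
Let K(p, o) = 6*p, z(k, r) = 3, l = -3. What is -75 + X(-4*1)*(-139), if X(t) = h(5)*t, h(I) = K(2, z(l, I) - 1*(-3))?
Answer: 6597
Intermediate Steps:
h(I) = 12 (h(I) = 6*2 = 12)
X(t) = 12*t
-75 + X(-4*1)*(-139) = -75 + (12*(-4*1))*(-139) = -75 + (12*(-4))*(-139) = -75 - 48*(-139) = -75 + 6672 = 6597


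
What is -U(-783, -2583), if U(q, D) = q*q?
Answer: -613089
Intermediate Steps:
U(q, D) = q²
-U(-783, -2583) = -1*(-783)² = -1*613089 = -613089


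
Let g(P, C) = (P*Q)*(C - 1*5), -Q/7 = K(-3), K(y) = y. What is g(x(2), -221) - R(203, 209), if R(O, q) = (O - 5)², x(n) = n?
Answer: -48696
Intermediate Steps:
Q = 21 (Q = -7*(-3) = 21)
R(O, q) = (-5 + O)²
g(P, C) = 21*P*(-5 + C) (g(P, C) = (P*21)*(C - 1*5) = (21*P)*(C - 5) = (21*P)*(-5 + C) = 21*P*(-5 + C))
g(x(2), -221) - R(203, 209) = 21*2*(-5 - 221) - (-5 + 203)² = 21*2*(-226) - 1*198² = -9492 - 1*39204 = -9492 - 39204 = -48696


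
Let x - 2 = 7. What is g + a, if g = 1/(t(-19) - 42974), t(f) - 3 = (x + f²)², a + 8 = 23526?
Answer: 2209022223/93929 ≈ 23518.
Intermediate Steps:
x = 9 (x = 2 + 7 = 9)
a = 23518 (a = -8 + 23526 = 23518)
t(f) = 3 + (9 + f²)²
g = 1/93929 (g = 1/((3 + (9 + (-19)²)²) - 42974) = 1/((3 + (9 + 361)²) - 42974) = 1/((3 + 370²) - 42974) = 1/((3 + 136900) - 42974) = 1/(136903 - 42974) = 1/93929 ≈ 1.0646e-5)
g + a = 1/93929 + 23518 = 2209022223/93929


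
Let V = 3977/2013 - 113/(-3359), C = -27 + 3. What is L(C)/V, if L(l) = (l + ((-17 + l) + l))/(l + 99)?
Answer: -200596121/339655300 ≈ -0.59059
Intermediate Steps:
C = -24
L(l) = (-17 + 3*l)/(99 + l) (L(l) = (l + (-17 + 2*l))/(99 + l) = (-17 + 3*l)/(99 + l))
V = 13586212/6761667 (V = 3977*(1/2013) - 113*(-1/3359) = 3977/2013 + 113/3359 = 13586212/6761667 ≈ 2.0093)
L(C)/V = ((-17 + 3*(-24))/(99 - 24))/(13586212/6761667) = ((-17 - 72)/75)*(6761667/13586212) = ((1/75)*(-89))*(6761667/13586212) = -89/75*6761667/13586212 = -200596121/339655300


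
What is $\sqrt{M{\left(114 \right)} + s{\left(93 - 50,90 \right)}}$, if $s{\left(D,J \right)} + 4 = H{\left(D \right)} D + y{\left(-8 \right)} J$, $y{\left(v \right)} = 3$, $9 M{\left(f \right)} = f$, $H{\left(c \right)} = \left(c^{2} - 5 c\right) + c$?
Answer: $\frac{\sqrt{651507}}{3} \approx 269.05$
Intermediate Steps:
$H{\left(c \right)} = c^{2} - 4 c$
$M{\left(f \right)} = \frac{f}{9}$
$s{\left(D,J \right)} = -4 + 3 J + D^{2} \left(-4 + D\right)$ ($s{\left(D,J \right)} = -4 + \left(D \left(-4 + D\right) D + 3 J\right) = -4 + \left(D^{2} \left(-4 + D\right) + 3 J\right) = -4 + \left(3 J + D^{2} \left(-4 + D\right)\right) = -4 + 3 J + D^{2} \left(-4 + D\right)$)
$\sqrt{M{\left(114 \right)} + s{\left(93 - 50,90 \right)}} = \sqrt{\frac{1}{9} \cdot 114 + \left(-4 + 3 \cdot 90 + \left(93 - 50\right)^{2} \left(-4 + \left(93 - 50\right)\right)\right)} = \sqrt{\frac{38}{3} + \left(-4 + 270 + \left(93 - 50\right)^{2} \left(-4 + \left(93 - 50\right)\right)\right)} = \sqrt{\frac{38}{3} + \left(-4 + 270 + 43^{2} \left(-4 + 43\right)\right)} = \sqrt{\frac{38}{3} + \left(-4 + 270 + 1849 \cdot 39\right)} = \sqrt{\frac{38}{3} + \left(-4 + 270 + 72111\right)} = \sqrt{\frac{38}{3} + 72377} = \sqrt{\frac{217169}{3}} = \frac{\sqrt{651507}}{3}$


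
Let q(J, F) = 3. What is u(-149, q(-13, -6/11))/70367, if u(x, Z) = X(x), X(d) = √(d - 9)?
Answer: I*√158/70367 ≈ 0.00017863*I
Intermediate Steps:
X(d) = √(-9 + d)
u(x, Z) = √(-9 + x)
u(-149, q(-13, -6/11))/70367 = √(-9 - 149)/70367 = √(-158)*(1/70367) = (I*√158)*(1/70367) = I*√158/70367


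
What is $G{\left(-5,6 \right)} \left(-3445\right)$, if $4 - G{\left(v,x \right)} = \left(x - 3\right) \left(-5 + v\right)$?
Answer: $-117130$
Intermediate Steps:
$G{\left(v,x \right)} = 4 - \left(-5 + v\right) \left(-3 + x\right)$ ($G{\left(v,x \right)} = 4 - \left(x - 3\right) \left(-5 + v\right) = 4 - \left(-3 + x\right) \left(-5 + v\right) = 4 - \left(-5 + v\right) \left(-3 + x\right)$)
$G{\left(-5,6 \right)} \left(-3445\right) = \left(-11 + 3 \left(-5\right) + 5 \cdot 6 - \left(-5\right) 6\right) \left(-3445\right) = \left(-11 - 15 + 30 + 30\right) \left(-3445\right) = 34 \left(-3445\right) = -117130$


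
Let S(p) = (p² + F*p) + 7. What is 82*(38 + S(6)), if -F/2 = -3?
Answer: 9594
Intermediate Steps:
F = 6 (F = -2*(-3) = 6)
S(p) = 7 + p² + 6*p (S(p) = (p² + 6*p) + 7 = 7 + p² + 6*p)
82*(38 + S(6)) = 82*(38 + (7 + 6² + 6*6)) = 82*(38 + (7 + 36 + 36)) = 82*(38 + 79) = 82*117 = 9594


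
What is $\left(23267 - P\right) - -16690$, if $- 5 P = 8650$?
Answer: $41687$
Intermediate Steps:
$P = -1730$ ($P = \left(- \frac{1}{5}\right) 8650 = -1730$)
$\left(23267 - P\right) - -16690 = \left(23267 - -1730\right) - -16690 = \left(23267 + 1730\right) + 16690 = 24997 + 16690 = 41687$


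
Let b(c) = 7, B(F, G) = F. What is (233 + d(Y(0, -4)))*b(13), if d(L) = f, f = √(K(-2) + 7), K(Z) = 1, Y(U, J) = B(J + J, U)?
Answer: 1631 + 14*√2 ≈ 1650.8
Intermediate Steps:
Y(U, J) = 2*J (Y(U, J) = J + J = 2*J)
f = 2*√2 (f = √(1 + 7) = √8 = 2*√2 ≈ 2.8284)
d(L) = 2*√2
(233 + d(Y(0, -4)))*b(13) = (233 + 2*√2)*7 = 1631 + 14*√2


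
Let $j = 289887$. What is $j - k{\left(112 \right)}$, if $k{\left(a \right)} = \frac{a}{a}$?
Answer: $289886$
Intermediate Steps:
$k{\left(a \right)} = 1$
$j - k{\left(112 \right)} = 289887 - 1 = 289886$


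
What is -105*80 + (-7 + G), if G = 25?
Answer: -8382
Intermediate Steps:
-105*80 + (-7 + G) = -105*80 + (-7 + 25) = -8400 + 18 = -8382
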